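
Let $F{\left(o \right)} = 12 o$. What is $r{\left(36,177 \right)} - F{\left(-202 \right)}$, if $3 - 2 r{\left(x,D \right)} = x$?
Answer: $\frac{4815}{2} \approx 2407.5$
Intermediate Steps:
$r{\left(x,D \right)} = \frac{3}{2} - \frac{x}{2}$
$r{\left(36,177 \right)} - F{\left(-202 \right)} = \left(\frac{3}{2} - 18\right) - 12 \left(-202\right) = \left(\frac{3}{2} - 18\right) - -2424 = - \frac{33}{2} + 2424 = \frac{4815}{2}$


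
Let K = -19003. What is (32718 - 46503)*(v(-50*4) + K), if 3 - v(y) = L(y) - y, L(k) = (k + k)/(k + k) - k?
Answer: 267442785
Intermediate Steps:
L(k) = 1 - k (L(k) = (2*k)/((2*k)) - k = (2*k)*(1/(2*k)) - k = 1 - k)
v(y) = 2 + 2*y (v(y) = 3 - ((1 - y) - y) = 3 - (1 - 2*y) = 3 + (-1 + 2*y) = 2 + 2*y)
(32718 - 46503)*(v(-50*4) + K) = (32718 - 46503)*((2 + 2*(-50*4)) - 19003) = -13785*((2 + 2*(-200)) - 19003) = -13785*((2 - 400) - 19003) = -13785*(-398 - 19003) = -13785*(-19401) = 267442785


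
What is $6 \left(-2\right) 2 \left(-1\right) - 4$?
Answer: $20$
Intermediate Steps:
$6 \left(-2\right) 2 \left(-1\right) - 4 = \left(-12\right) 2 \left(-1\right) - 4 = \left(-24\right) \left(-1\right) - 4 = 24 - 4 = 20$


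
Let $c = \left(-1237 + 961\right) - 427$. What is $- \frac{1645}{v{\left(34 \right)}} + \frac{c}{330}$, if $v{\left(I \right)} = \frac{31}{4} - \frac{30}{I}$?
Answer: $- \frac{37242101}{154110} \approx -241.66$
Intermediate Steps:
$c = -703$ ($c = -276 - 427 = -703$)
$v{\left(I \right)} = \frac{31}{4} - \frac{30}{I}$ ($v{\left(I \right)} = 31 \cdot \frac{1}{4} - \frac{30}{I} = \frac{31}{4} - \frac{30}{I}$)
$- \frac{1645}{v{\left(34 \right)}} + \frac{c}{330} = - \frac{1645}{\frac{31}{4} - \frac{30}{34}} - \frac{703}{330} = - \frac{1645}{\frac{31}{4} - \frac{15}{17}} - \frac{703}{330} = - \frac{1645}{\frac{467}{68}} - \frac{703}{330} = \left(-1645\right) \frac{68}{467} - \frac{703}{330} = - \frac{111860}{467} - \frac{703}{330} = - \frac{37242101}{154110}$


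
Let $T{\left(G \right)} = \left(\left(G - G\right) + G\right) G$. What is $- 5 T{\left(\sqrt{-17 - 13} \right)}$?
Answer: $150$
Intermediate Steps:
$T{\left(G \right)} = G^{2}$ ($T{\left(G \right)} = \left(0 + G\right) G = G G = G^{2}$)
$- 5 T{\left(\sqrt{-17 - 13} \right)} = - 5 \left(\sqrt{-17 - 13}\right)^{2} = - 5 \left(\sqrt{-30}\right)^{2} = - 5 \left(i \sqrt{30}\right)^{2} = \left(-5\right) \left(-30\right) = 150$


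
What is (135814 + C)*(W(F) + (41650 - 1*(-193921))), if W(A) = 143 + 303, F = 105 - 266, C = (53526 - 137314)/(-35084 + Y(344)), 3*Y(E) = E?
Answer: 840705917046523/26227 ≈ 3.2055e+10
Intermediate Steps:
Y(E) = E/3
C = 62841/26227 (C = (53526 - 137314)/(-35084 + (1/3)*344) = -83788/(-35084 + 344/3) = -83788/(-104908/3) = -83788*(-3/104908) = 62841/26227 ≈ 2.3960)
F = -161
W(A) = 446
(135814 + C)*(W(F) + (41650 - 1*(-193921))) = (135814 + 62841/26227)*(446 + (41650 - 1*(-193921))) = 3562056619*(446 + (41650 + 193921))/26227 = 3562056619*(446 + 235571)/26227 = (3562056619/26227)*236017 = 840705917046523/26227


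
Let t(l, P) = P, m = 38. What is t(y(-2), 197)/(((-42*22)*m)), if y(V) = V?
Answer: -197/35112 ≈ -0.0056106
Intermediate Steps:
t(y(-2), 197)/(((-42*22)*m)) = 197/((-42*22*38)) = 197/((-924*38)) = 197/(-35112) = 197*(-1/35112) = -197/35112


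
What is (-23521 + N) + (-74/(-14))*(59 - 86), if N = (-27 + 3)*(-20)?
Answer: -162286/7 ≈ -23184.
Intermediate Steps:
N = 480 (N = -24*(-20) = 480)
(-23521 + N) + (-74/(-14))*(59 - 86) = (-23521 + 480) + (-74/(-14))*(59 - 86) = -23041 - 74*(-1/14)*(-27) = -23041 + (37/7)*(-27) = -23041 - 999/7 = -162286/7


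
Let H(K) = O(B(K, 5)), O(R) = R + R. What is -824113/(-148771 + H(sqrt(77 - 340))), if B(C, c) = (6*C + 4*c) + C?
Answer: 122571150603/22120961909 + 11537582*I*sqrt(263)/22120961909 ≈ 5.5409 + 0.0084584*I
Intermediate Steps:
B(C, c) = 4*c + 7*C (B(C, c) = (4*c + 6*C) + C = 4*c + 7*C)
O(R) = 2*R
H(K) = 40 + 14*K (H(K) = 2*(4*5 + 7*K) = 2*(20 + 7*K) = 40 + 14*K)
-824113/(-148771 + H(sqrt(77 - 340))) = -824113/(-148771 + (40 + 14*sqrt(77 - 340))) = -824113/(-148771 + (40 + 14*sqrt(-263))) = -824113/(-148771 + (40 + 14*(I*sqrt(263)))) = -824113/(-148771 + (40 + 14*I*sqrt(263))) = -824113/(-148731 + 14*I*sqrt(263))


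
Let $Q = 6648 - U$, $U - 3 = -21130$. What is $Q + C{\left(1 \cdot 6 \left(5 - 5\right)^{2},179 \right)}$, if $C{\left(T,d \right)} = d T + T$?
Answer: $27775$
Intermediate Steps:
$U = -21127$ ($U = 3 - 21130 = -21127$)
$Q = 27775$ ($Q = 6648 - -21127 = 6648 + 21127 = 27775$)
$C{\left(T,d \right)} = T + T d$ ($C{\left(T,d \right)} = T d + T = T + T d$)
$Q + C{\left(1 \cdot 6 \left(5 - 5\right)^{2},179 \right)} = 27775 + 1 \cdot 6 \left(5 - 5\right)^{2} \left(1 + 179\right) = 27775 + 6 \cdot 0^{2} \cdot 180 = 27775 + 6 \cdot 0 \cdot 180 = 27775 + 0 \cdot 180 = 27775 + 0 = 27775$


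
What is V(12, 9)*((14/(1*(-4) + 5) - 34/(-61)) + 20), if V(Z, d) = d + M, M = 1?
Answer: 21080/61 ≈ 345.57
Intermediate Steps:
V(Z, d) = 1 + d (V(Z, d) = d + 1 = 1 + d)
V(12, 9)*((14/(1*(-4) + 5) - 34/(-61)) + 20) = (1 + 9)*((14/(1*(-4) + 5) - 34/(-61)) + 20) = 10*((14/(-4 + 5) - 34*(-1/61)) + 20) = 10*((14/1 + 34/61) + 20) = 10*((14*1 + 34/61) + 20) = 10*((14 + 34/61) + 20) = 10*(888/61 + 20) = 10*(2108/61) = 21080/61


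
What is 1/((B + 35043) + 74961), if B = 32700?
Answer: 1/142704 ≈ 7.0075e-6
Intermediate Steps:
1/((B + 35043) + 74961) = 1/((32700 + 35043) + 74961) = 1/(67743 + 74961) = 1/142704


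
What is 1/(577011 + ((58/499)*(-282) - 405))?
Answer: 499/287710038 ≈ 1.7344e-6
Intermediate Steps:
1/(577011 + ((58/499)*(-282) - 405)) = 1/(577011 + (-16356/499 - 405)) = 1/(577011 - 218451/499) = 1/(287710038/499) = 499/287710038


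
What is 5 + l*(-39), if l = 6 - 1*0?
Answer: -229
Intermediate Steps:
l = 6 (l = 6 + 0 = 6)
5 + l*(-39) = 5 + 6*(-39) = 5 - 234 = -229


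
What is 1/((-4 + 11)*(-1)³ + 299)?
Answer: 1/292 ≈ 0.0034247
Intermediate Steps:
1/((-4 + 11)*(-1)³ + 299) = 1/(7*(-1) + 299) = 1/(-7 + 299) = 1/292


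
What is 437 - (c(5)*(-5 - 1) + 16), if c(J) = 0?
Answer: 421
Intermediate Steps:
437 - (c(5)*(-5 - 1) + 16) = 437 - (0*(-5 - 1) + 16) = 437 - (0*(-6) + 16) = 437 - (0 + 16) = 437 - 1*16 = 437 - 16 = 421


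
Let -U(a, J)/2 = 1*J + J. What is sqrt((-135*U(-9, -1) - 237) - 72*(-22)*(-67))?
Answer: I*sqrt(106905) ≈ 326.96*I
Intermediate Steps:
U(a, J) = -4*J (U(a, J) = -2*(1*J + J) = -2*(J + J) = -4*J)
sqrt((-135*U(-9, -1) - 237) - 72*(-22)*(-67)) = sqrt((-(-540)*(-1) - 237) - 72*(-22)*(-67)) = sqrt((-135*4 - 237) + 1584*(-67)) = sqrt((-540 - 237) - 106128) = sqrt(-777 - 106128) = sqrt(-106905) = I*sqrt(106905)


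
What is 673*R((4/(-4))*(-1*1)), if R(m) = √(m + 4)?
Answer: 673*√5 ≈ 1504.9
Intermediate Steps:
R(m) = √(4 + m)
673*R((4/(-4))*(-1*1)) = 673*√(4 + (4/(-4))*(-1*1)) = 673*√(4 + (4*(-¼))*(-1)) = 673*√(4 - 1*(-1)) = 673*√(4 + 1) = 673*√5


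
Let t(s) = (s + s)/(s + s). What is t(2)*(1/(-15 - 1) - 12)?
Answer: -193/16 ≈ -12.063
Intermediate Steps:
t(s) = 1 (t(s) = (2*s)/((2*s)) = (2*s)*(1/(2*s)) = 1)
t(2)*(1/(-15 - 1) - 12) = 1*(1/(-15 - 1) - 12) = 1*(1/(-16) - 12) = 1*(-1/16 - 12) = 1*(-193/16) = -193/16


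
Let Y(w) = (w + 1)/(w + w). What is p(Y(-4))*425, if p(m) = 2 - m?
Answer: 5525/8 ≈ 690.63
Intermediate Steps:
Y(w) = (1 + w)/(2*w) (Y(w) = (1 + w)/((2*w)) = (1 + w)*(1/(2*w)) = (1 + w)/(2*w))
p(Y(-4))*425 = (2 - (1 - 4)/(2*(-4)))*425 = (2 - (-1)*(-3)/(2*4))*425 = (2 - 1*3/8)*425 = (2 - 3/8)*425 = (13/8)*425 = 5525/8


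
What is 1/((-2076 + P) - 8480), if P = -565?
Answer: -1/11121 ≈ -8.9920e-5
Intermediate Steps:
1/((-2076 + P) - 8480) = 1/((-2076 - 565) - 8480) = 1/(-2641 - 8480) = 1/(-11121) = -1/11121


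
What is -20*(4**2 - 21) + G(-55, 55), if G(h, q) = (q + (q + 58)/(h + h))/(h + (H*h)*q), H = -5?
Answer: 165775937/1657700 ≈ 100.00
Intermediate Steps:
G(h, q) = (q + (58 + q)/(2*h))/(h - 5*h*q) (G(h, q) = (q + (q + 58)/(h + h))/(h + (-5*h)*q) = (q + (58 + q)/((2*h)))/(h - 5*h*q) = (q + (58 + q)*(1/(2*h)))/(h - 5*h*q) = (q + (58 + q)/(2*h))/(h - 5*h*q))
-20*(4**2 - 21) + G(-55, 55) = -20*(4**2 - 21) + (-29 - 1/2*55 - 1*(-55)*55)/((-55)**2*(-1 + 5*55)) = -20*(16 - 21) + (-29 - 55/2 + 3025)/(3025*(-1 + 275)) = -20*(-5) + (1/3025)*(5937/2)/274 = 100 + (1/3025)*(1/274)*(5937/2) = 100 + 5937/1657700 = 165775937/1657700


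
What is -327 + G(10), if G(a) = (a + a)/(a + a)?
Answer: -326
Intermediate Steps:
G(a) = 1 (G(a) = (2*a)/((2*a)) = (2*a)*(1/(2*a)) = 1)
-327 + G(10) = -327 + 1 = -326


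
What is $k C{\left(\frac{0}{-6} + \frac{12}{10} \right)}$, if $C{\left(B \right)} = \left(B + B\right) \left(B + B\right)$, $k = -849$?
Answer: $- \frac{122256}{25} \approx -4890.2$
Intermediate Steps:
$C{\left(B \right)} = 4 B^{2}$ ($C{\left(B \right)} = 2 B 2 B = 4 B^{2}$)
$k C{\left(\frac{0}{-6} + \frac{12}{10} \right)} = - 849 \cdot 4 \left(\frac{0}{-6} + \frac{12}{10}\right)^{2} = - 849 \cdot 4 \left(0 \left(- \frac{1}{6}\right) + 12 \cdot \frac{1}{10}\right)^{2} = - 849 \cdot 4 \left(0 + \frac{6}{5}\right)^{2} = - 849 \cdot 4 \left(\frac{6}{5}\right)^{2} = - 849 \cdot 4 \cdot \frac{36}{25} = \left(-849\right) \frac{144}{25} = - \frac{122256}{25}$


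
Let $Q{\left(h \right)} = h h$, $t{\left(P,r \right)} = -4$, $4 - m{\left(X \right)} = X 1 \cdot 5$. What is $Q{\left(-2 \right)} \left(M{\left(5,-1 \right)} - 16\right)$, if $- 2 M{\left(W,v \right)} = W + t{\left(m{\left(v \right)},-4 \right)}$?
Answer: $-66$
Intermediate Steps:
$m{\left(X \right)} = 4 - 5 X$ ($m{\left(X \right)} = 4 - X 1 \cdot 5 = 4 - X 5 = 4 - 5 X$)
$Q{\left(h \right)} = h^{2}$
$M{\left(W,v \right)} = 2 - \frac{W}{2}$ ($M{\left(W,v \right)} = - \frac{W - 4}{2} = - \frac{-4 + W}{2} = 2 - \frac{W}{2}$)
$Q{\left(-2 \right)} \left(M{\left(5,-1 \right)} - 16\right) = \left(-2\right)^{2} \left(\left(2 - \frac{5}{2}\right) - 16\right) = 4 \left(\left(2 - \frac{5}{2}\right) - 16\right) = 4 \left(- \frac{1}{2} - 16\right) = 4 \left(- \frac{33}{2}\right) = -66$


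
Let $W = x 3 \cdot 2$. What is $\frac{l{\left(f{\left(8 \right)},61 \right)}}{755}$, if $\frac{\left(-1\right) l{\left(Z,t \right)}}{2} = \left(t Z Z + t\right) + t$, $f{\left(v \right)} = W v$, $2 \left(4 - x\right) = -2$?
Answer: $- \frac{7027444}{755} \approx -9307.9$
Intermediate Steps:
$x = 5$ ($x = 4 - -1 = 4 + 1 = 5$)
$W = 30$ ($W = 5 \cdot 3 \cdot 2 = 15 \cdot 2 = 30$)
$f{\left(v \right)} = 30 v$
$l{\left(Z,t \right)} = - 4 t - 2 t Z^{2}$ ($l{\left(Z,t \right)} = - 2 \left(\left(t Z Z + t\right) + t\right) = - 2 \left(\left(Z t Z + t\right) + t\right) = - 2 \left(\left(t Z^{2} + t\right) + t\right) = - 2 \left(\left(t + t Z^{2}\right) + t\right) = - 2 \left(2 t + t Z^{2}\right) = - 4 t - 2 t Z^{2}$)
$\frac{l{\left(f{\left(8 \right)},61 \right)}}{755} = \frac{\left(-2\right) 61 \left(2 + \left(30 \cdot 8\right)^{2}\right)}{755} = \left(-2\right) 61 \left(2 + 240^{2}\right) \frac{1}{755} = \left(-2\right) 61 \left(2 + 57600\right) \frac{1}{755} = \left(-2\right) 61 \cdot 57602 \cdot \frac{1}{755} = \left(-7027444\right) \frac{1}{755} = - \frac{7027444}{755}$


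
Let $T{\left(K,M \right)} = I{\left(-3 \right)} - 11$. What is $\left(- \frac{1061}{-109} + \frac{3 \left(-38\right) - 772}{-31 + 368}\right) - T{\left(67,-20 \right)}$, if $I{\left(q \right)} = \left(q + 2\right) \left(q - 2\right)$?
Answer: $\frac{481381}{36733} \approx 13.105$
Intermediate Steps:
$I{\left(q \right)} = \left(-2 + q\right) \left(2 + q\right)$ ($I{\left(q \right)} = \left(2 + q\right) \left(-2 + q\right) = \left(-2 + q\right) \left(2 + q\right)$)
$T{\left(K,M \right)} = -6$ ($T{\left(K,M \right)} = \left(-4 + \left(-3\right)^{2}\right) - 11 = \left(-4 + 9\right) - 11 = 5 - 11 = -6$)
$\left(- \frac{1061}{-109} + \frac{3 \left(-38\right) - 772}{-31 + 368}\right) - T{\left(67,-20 \right)} = \left(- \frac{1061}{-109} + \frac{3 \left(-38\right) - 772}{-31 + 368}\right) - -6 = \left(\left(-1061\right) \left(- \frac{1}{109}\right) + \frac{-114 - 772}{337}\right) + 6 = \left(\frac{1061}{109} - \frac{886}{337}\right) + 6 = \frac{260983}{36733} + 6 = \frac{481381}{36733}$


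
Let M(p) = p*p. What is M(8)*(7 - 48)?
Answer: -2624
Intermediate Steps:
M(p) = p²
M(8)*(7 - 48) = 8²*(7 - 48) = 64*(-41) = -2624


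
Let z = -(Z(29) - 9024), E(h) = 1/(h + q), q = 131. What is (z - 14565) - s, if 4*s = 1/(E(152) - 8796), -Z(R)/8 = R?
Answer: -52862073729/9957068 ≈ -5309.0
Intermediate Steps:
Z(R) = -8*R
E(h) = 1/(131 + h) (E(h) = 1/(h + 131) = 1/(131 + h))
z = 9256 (z = -(-8*29 - 9024) = -(-232 - 9024) = -1*(-9256) = 9256)
s = -283/9957068 (s = 1/(4*(1/(131 + 152) - 8796)) = 1/(4*(1/283 - 8796)) = 1/(4*(-2489267/283)) = (¼)*(-283/2489267) = -283/9957068 ≈ -2.8422e-5)
(z - 14565) - s = (9256 - 14565) - 1*(-283/9957068) = -5309 + 283/9957068 = -52862073729/9957068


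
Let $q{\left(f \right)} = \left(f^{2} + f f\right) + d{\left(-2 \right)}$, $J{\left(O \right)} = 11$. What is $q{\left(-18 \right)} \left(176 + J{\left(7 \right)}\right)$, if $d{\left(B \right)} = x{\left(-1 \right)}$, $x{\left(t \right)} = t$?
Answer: $120989$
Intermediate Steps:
$d{\left(B \right)} = -1$
$q{\left(f \right)} = -1 + 2 f^{2}$ ($q{\left(f \right)} = \left(f^{2} + f f\right) - 1 = \left(f^{2} + f^{2}\right) - 1 = 2 f^{2} - 1 = -1 + 2 f^{2}$)
$q{\left(-18 \right)} \left(176 + J{\left(7 \right)}\right) = \left(-1 + 2 \left(-18\right)^{2}\right) \left(176 + 11\right) = \left(-1 + 2 \cdot 324\right) 187 = \left(-1 + 648\right) 187 = 647 \cdot 187 = 120989$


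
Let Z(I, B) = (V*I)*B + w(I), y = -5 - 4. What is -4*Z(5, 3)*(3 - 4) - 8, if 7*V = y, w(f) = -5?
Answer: -736/7 ≈ -105.14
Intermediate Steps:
y = -9
V = -9/7 (V = (1/7)*(-9) = -9/7 ≈ -1.2857)
Z(I, B) = -5 - 9*B*I/7 (Z(I, B) = (-9*I/7)*B - 5 = -9*B*I/7 - 5 = -5 - 9*B*I/7)
-4*Z(5, 3)*(3 - 4) - 8 = -4*(-5 - 9/7*3*5)*(3 - 4) - 8 = -4*(-5 - 135/7)*(-1) - 8 = -(-680)*(-1)/7 - 8 = -4*170/7 - 8 = -680/7 - 8 = -736/7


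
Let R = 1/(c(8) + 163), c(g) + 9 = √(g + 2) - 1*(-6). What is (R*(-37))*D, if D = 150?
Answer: -29600/853 + 185*√10/853 ≈ -34.015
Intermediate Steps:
c(g) = -3 + √(2 + g) (c(g) = -9 + (√(g + 2) - 1*(-6)) = -9 + (√(2 + g) + 6) = -9 + (6 + √(2 + g)) = -3 + √(2 + g))
R = 1/(160 + √10) (R = 1/((-3 + √(2 + 8)) + 163) = 1/((-3 + √10) + 163) = 1/(160 + √10) ≈ 0.0061289)
(R*(-37))*D = ((16/2559 - √10/25590)*(-37))*150 = (-592/2559 + 37*√10/25590)*150 = -29600/853 + 185*√10/853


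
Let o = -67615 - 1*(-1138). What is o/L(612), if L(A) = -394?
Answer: 66477/394 ≈ 168.72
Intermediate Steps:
o = -66477 (o = -67615 + 1138 = -66477)
o/L(612) = -66477/(-394) = -66477*(-1/394) = 66477/394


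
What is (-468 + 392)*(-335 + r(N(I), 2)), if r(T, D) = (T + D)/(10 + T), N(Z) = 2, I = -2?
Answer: 76304/3 ≈ 25435.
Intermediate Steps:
r(T, D) = (D + T)/(10 + T)
(-468 + 392)*(-335 + r(N(I), 2)) = (-468 + 392)*(-335 + (2 + 2)/(10 + 2)) = -76*(-335 + 4/12) = -76*(-335 + (1/12)*4) = -76*(-335 + 1/3) = -76*(-1004/3) = 76304/3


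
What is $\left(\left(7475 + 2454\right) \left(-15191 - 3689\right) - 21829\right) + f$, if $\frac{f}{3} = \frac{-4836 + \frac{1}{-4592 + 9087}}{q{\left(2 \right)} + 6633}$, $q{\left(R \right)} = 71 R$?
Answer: $- \frac{5709486762153582}{30453625} \approx -1.8748 \cdot 10^{8}$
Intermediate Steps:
$f = - \frac{65213457}{30453625}$ ($f = 3 \frac{-4836 + \frac{1}{-4592 + 9087}}{71 \cdot 2 + 6633} = 3 \frac{-4836 + \frac{1}{4495}}{142 + 6633} = 3 \frac{-4836 + \frac{1}{4495}}{6775} = 3 \left(\left(- \frac{21737819}{4495}\right) \frac{1}{6775}\right) = 3 \left(- \frac{21737819}{30453625}\right) = - \frac{65213457}{30453625} \approx -2.1414$)
$\left(\left(7475 + 2454\right) \left(-15191 - 3689\right) - 21829\right) + f = \left(\left(7475 + 2454\right) \left(-15191 - 3689\right) - 21829\right) - \frac{65213457}{30453625} = \left(9929 \left(-18880\right) - 21829\right) - \frac{65213457}{30453625} = \left(-187459520 - 21829\right) - \frac{65213457}{30453625} = -187481349 - \frac{65213457}{30453625} = - \frac{5709486762153582}{30453625}$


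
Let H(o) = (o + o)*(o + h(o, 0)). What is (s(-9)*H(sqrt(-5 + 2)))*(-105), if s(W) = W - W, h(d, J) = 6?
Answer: 0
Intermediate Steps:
s(W) = 0
H(o) = 2*o*(6 + o) (H(o) = (o + o)*(o + 6) = (2*o)*(6 + o) = 2*o*(6 + o))
(s(-9)*H(sqrt(-5 + 2)))*(-105) = (0*(2*sqrt(-5 + 2)*(6 + sqrt(-5 + 2))))*(-105) = (0*(2*sqrt(-3)*(6 + sqrt(-3))))*(-105) = (0*(2*(I*sqrt(3))*(6 + I*sqrt(3))))*(-105) = (0*(2*I*sqrt(3)*(6 + I*sqrt(3))))*(-105) = 0*(-105) = 0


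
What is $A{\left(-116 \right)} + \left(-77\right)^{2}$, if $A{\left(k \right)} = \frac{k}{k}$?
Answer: $5930$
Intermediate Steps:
$A{\left(k \right)} = 1$
$A{\left(-116 \right)} + \left(-77\right)^{2} = 1 + \left(-77\right)^{2} = 1 + 5929 = 5930$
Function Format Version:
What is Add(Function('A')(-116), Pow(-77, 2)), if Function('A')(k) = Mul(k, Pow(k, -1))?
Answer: 5930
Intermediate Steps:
Function('A')(k) = 1
Add(Function('A')(-116), Pow(-77, 2)) = Add(1, Pow(-77, 2)) = Add(1, 5929) = 5930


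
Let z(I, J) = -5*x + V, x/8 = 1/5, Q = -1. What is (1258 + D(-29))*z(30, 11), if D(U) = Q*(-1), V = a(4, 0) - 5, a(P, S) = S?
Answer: -16367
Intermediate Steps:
V = -5 (V = 0 - 5 = -5)
x = 8/5 ≈ 1.6000
D(U) = 1 (D(U) = -1*(-1) = 1)
z(I, J) = -13 (z(I, J) = -5*8/5 - 5 = -8 - 5 = -13)
(1258 + D(-29))*z(30, 11) = (1258 + 1)*(-13) = 1259*(-13) = -16367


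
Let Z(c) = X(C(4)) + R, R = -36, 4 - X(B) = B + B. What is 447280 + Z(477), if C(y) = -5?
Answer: 447258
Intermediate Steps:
X(B) = 4 - 2*B (X(B) = 4 - (B + B) = 4 - 2*B)
Z(c) = -22 (Z(c) = (4 - 2*(-5)) - 36 = (4 + 10) - 36 = 14 - 36 = -22)
447280 + Z(477) = 447280 - 22 = 447258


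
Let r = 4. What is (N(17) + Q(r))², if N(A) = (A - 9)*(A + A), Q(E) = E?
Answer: 76176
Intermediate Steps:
N(A) = 2*A*(-9 + A) (N(A) = (-9 + A)*(2*A) = 2*A*(-9 + A))
(N(17) + Q(r))² = (2*17*(-9 + 17) + 4)² = (2*17*8 + 4)² = (272 + 4)² = 276² = 76176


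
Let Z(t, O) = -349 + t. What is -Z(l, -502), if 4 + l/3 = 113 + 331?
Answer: -971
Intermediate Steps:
l = 1320 (l = -12 + 3*(113 + 331) = -12 + 3*444 = -12 + 1332 = 1320)
-Z(l, -502) = -(-349 + 1320) = -1*971 = -971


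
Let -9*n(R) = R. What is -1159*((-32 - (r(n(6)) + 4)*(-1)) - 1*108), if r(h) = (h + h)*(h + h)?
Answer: 1400072/9 ≈ 1.5556e+5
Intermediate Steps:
n(R) = -R/9
r(h) = 4*h² (r(h) = (2*h)*(2*h) = 4*h²)
-1159*((-32 - (r(n(6)) + 4)*(-1)) - 1*108) = -1159*((-32 - (4*(-⅑*6)² + 4)*(-1)) - 1*108) = -1159*((-32 - (4*(-⅔)² + 4)*(-1)) - 108) = -1159*((-32 - (4*(4/9) + 4)*(-1)) - 108) = -1159*((-32 - (16/9 + 4)*(-1)) - 108) = -1159*((-32 - 52*(-1)/9) - 108) = -1159*((-32 - 1*(-52/9)) - 108) = -1159*((-32 + 52/9) - 108) = -1159*(-236/9 - 108) = -1159*(-1208/9) = 1400072/9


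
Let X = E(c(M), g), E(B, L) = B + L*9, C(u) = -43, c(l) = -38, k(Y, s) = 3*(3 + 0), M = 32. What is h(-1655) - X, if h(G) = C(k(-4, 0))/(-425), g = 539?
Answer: -2045482/425 ≈ -4812.9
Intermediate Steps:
k(Y, s) = 9 (k(Y, s) = 3*3 = 9)
E(B, L) = B + 9*L
X = 4813 (X = -38 + 9*539 = -38 + 4851 = 4813)
h(G) = 43/425 (h(G) = -43/(-425) = -43*(-1/425) = 43/425)
h(-1655) - X = 43/425 - 1*4813 = 43/425 - 4813 = -2045482/425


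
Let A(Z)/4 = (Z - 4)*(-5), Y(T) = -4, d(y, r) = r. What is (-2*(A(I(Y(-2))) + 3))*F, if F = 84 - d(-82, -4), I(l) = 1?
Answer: -11088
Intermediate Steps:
A(Z) = 80 - 20*Z (A(Z) = 4*((Z - 4)*(-5)) = 4*((-4 + Z)*(-5)) = 4*(20 - 5*Z) = 80 - 20*Z)
F = 88 (F = 84 - 1*(-4) = 84 + 4 = 88)
(-2*(A(I(Y(-2))) + 3))*F = -2*((80 - 20*1) + 3)*88 = -2*((80 - 20) + 3)*88 = -2*(60 + 3)*88 = -2*63*88 = -126*88 = -11088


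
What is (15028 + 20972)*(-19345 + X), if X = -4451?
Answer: -856656000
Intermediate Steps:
(15028 + 20972)*(-19345 + X) = (15028 + 20972)*(-19345 - 4451) = 36000*(-23796) = -856656000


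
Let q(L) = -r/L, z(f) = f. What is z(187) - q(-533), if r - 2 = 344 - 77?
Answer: 99402/533 ≈ 186.50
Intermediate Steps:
r = 269 (r = 2 + (344 - 77) = 2 + 267 = 269)
q(L) = -269/L
z(187) - q(-533) = 187 - (-269)/(-533) = 187 - (-269)*(-1)/533 = 187 - 1*269/533 = 187 - 269/533 = 99402/533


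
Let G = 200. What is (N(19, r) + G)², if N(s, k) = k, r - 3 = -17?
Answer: 34596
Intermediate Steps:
r = -14 (r = 3 - 17 = -14)
(N(19, r) + G)² = (-14 + 200)² = 186² = 34596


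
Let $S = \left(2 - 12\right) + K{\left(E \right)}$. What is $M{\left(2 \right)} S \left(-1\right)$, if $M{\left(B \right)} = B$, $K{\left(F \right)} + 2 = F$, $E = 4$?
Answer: $16$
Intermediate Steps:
$K{\left(F \right)} = -2 + F$
$S = -8$ ($S = \left(2 - 12\right) + \left(-2 + 4\right) = \left(2 - 12\right) + 2 = -10 + 2 = -8$)
$M{\left(2 \right)} S \left(-1\right) = 2 \left(-8\right) \left(-1\right) = \left(-16\right) \left(-1\right) = 16$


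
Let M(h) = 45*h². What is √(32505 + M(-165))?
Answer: √1257630 ≈ 1121.4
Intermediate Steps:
√(32505 + M(-165)) = √(32505 + 45*(-165)²) = √(32505 + 45*27225) = √(32505 + 1225125) = √1257630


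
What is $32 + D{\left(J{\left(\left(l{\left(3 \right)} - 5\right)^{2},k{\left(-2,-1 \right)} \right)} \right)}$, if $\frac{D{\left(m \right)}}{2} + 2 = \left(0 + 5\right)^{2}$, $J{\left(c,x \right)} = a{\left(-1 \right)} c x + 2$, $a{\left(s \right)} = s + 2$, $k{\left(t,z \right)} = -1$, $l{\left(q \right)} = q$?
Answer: $78$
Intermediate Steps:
$a{\left(s \right)} = 2 + s$
$J{\left(c,x \right)} = 2 + c x$ ($J{\left(c,x \right)} = \left(2 - 1\right) c x + 2 = 1 c x + 2 = c x + 2 = 2 + c x$)
$D{\left(m \right)} = 46$ ($D{\left(m \right)} = -4 + 2 \left(0 + 5\right)^{2} = -4 + 2 \cdot 5^{2} = -4 + 2 \cdot 25 = -4 + 50 = 46$)
$32 + D{\left(J{\left(\left(l{\left(3 \right)} - 5\right)^{2},k{\left(-2,-1 \right)} \right)} \right)} = 32 + 46 = 78$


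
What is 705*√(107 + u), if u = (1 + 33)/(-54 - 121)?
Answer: 141*√130837/7 ≈ 7286.0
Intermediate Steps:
u = -34/175 (u = 34/(-175) = 34*(-1/175) = -34/175 ≈ -0.19429)
705*√(107 + u) = 705*√(107 - 34/175) = 705*√(18691/175) = 705*(√130837/35) = 141*√130837/7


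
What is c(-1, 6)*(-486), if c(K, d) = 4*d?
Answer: -11664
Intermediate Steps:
c(-1, 6)*(-486) = (4*6)*(-486) = 24*(-486) = -11664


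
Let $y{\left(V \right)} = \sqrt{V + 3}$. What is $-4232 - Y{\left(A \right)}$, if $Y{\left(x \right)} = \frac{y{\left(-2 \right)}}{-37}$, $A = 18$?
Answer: $- \frac{156583}{37} \approx -4232.0$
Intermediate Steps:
$y{\left(V \right)} = \sqrt{3 + V}$
$Y{\left(x \right)} = - \frac{1}{37}$ ($Y{\left(x \right)} = \frac{\sqrt{3 - 2}}{-37} = \sqrt{1} \left(- \frac{1}{37}\right) = 1 \left(- \frac{1}{37}\right) = - \frac{1}{37}$)
$-4232 - Y{\left(A \right)} = -4232 - - \frac{1}{37} = -4232 + \frac{1}{37} = - \frac{156583}{37}$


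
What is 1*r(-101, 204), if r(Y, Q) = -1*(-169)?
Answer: 169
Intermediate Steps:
r(Y, Q) = 169
1*r(-101, 204) = 1*169 = 169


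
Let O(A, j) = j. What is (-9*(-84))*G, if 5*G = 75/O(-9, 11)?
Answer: 11340/11 ≈ 1030.9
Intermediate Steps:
G = 15/11 (G = (75/11)/5 = (75*(1/11))/5 = (1/5)*(75/11) = 15/11 ≈ 1.3636)
(-9*(-84))*G = -9*(-84)*(15/11) = 756*(15/11) = 11340/11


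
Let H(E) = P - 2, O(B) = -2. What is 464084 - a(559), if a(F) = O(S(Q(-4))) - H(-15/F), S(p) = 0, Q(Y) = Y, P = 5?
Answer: 464089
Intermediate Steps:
H(E) = 3 (H(E) = 5 - 2 = 3)
a(F) = -5 (a(F) = -2 - 1*3 = -2 - 3 = -5)
464084 - a(559) = 464084 - 1*(-5) = 464084 + 5 = 464089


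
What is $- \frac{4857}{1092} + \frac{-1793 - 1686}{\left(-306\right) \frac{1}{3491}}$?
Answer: $\frac{2210176691}{55692} \approx 39686.0$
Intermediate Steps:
$- \frac{4857}{1092} + \frac{-1793 - 1686}{\left(-306\right) \frac{1}{3491}} = \left(-4857\right) \frac{1}{1092} - \frac{3479}{\left(-306\right) \frac{1}{3491}} = - \frac{1619}{364} - \frac{3479}{- \frac{306}{3491}} = - \frac{1619}{364} - - \frac{12145189}{306} = - \frac{1619}{364} + \frac{12145189}{306} = \frac{2210176691}{55692}$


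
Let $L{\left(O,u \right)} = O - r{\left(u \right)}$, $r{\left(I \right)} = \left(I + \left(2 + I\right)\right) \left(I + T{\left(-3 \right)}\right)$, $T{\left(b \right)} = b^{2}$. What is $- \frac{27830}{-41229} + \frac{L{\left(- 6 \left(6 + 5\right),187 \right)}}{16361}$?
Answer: $- \frac{2585806868}{674547669} \approx -3.8334$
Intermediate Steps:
$r{\left(I \right)} = \left(2 + 2 I\right) \left(9 + I\right)$ ($r{\left(I \right)} = \left(I + \left(2 + I\right)\right) \left(I + \left(-3\right)^{2}\right) = \left(2 + 2 I\right) \left(I + 9\right) = \left(2 + 2 I\right) \left(9 + I\right)$)
$L{\left(O,u \right)} = -18 + O - 20 u - 2 u^{2}$ ($L{\left(O,u \right)} = O - \left(18 + 2 u^{2} + 20 u\right) = -18 + O - 20 u - 2 u^{2}$)
$- \frac{27830}{-41229} + \frac{L{\left(- 6 \left(6 + 5\right),187 \right)}}{16361} = - \frac{27830}{-41229} + \frac{-18 - 6 \left(6 + 5\right) - 3740 - 2 \cdot 187^{2}}{16361} = \left(-27830\right) \left(- \frac{1}{41229}\right) + \left(-18 - 66 - 3740 - 69938\right) \frac{1}{16361} = \frac{27830}{41229} + \left(-18 - 66 - 3740 - 69938\right) \frac{1}{16361} = \frac{27830}{41229} - \frac{73762}{16361} = - \frac{2585806868}{674547669}$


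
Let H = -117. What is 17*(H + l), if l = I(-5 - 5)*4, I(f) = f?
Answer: -2669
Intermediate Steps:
l = -40 (l = (-5 - 5)*4 = -10*4 = -40)
17*(H + l) = 17*(-117 - 40) = 17*(-157) = -2669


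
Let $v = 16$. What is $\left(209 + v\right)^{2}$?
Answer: $50625$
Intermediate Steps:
$\left(209 + v\right)^{2} = \left(209 + 16\right)^{2} = 225^{2} = 50625$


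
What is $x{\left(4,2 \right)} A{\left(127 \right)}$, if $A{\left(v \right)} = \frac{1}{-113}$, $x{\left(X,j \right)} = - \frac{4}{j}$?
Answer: $\frac{2}{113} \approx 0.017699$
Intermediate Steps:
$A{\left(v \right)} = - \frac{1}{113}$
$x{\left(4,2 \right)} A{\left(127 \right)} = - \frac{4}{2} \left(- \frac{1}{113}\right) = \left(-4\right) \frac{1}{2} \left(- \frac{1}{113}\right) = \left(-2\right) \left(- \frac{1}{113}\right) = \frac{2}{113}$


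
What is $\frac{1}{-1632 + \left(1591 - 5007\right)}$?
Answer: $- \frac{1}{5048} \approx -0.0001981$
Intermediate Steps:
$\frac{1}{-1632 + \left(1591 - 5007\right)} = \frac{1}{-1632 - 3416} = \frac{1}{-5048} = - \frac{1}{5048}$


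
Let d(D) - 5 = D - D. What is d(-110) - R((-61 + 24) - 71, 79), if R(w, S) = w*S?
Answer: 8537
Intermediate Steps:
R(w, S) = S*w
d(D) = 5 (d(D) = 5 + (D - D) = 5 + 0 = 5)
d(-110) - R((-61 + 24) - 71, 79) = 5 - 79*((-61 + 24) - 71) = 5 - 79*(-37 - 71) = 5 - 79*(-108) = 5 - 1*(-8532) = 5 + 8532 = 8537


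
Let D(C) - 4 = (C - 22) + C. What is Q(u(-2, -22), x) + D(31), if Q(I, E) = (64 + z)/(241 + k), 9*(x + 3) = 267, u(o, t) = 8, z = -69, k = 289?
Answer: 4663/106 ≈ 43.991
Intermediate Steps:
x = 80/3 (x = -3 + (⅑)*267 = -3 + 89/3 = 80/3 ≈ 26.667)
Q(I, E) = -1/106 (Q(I, E) = (64 - 69)/(241 + 289) = -5/530 = -5*1/530 = -1/106)
D(C) = -18 + 2*C (D(C) = 4 + ((C - 22) + C) = 4 + ((-22 + C) + C) = 4 + (-22 + 2*C) = -18 + 2*C)
Q(u(-2, -22), x) + D(31) = -1/106 + (-18 + 2*31) = -1/106 + (-18 + 62) = -1/106 + 44 = 4663/106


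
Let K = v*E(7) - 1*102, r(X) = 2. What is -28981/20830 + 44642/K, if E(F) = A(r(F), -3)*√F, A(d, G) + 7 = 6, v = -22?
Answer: -5940775151/9133955 - 245531*√7/1754 ≈ -1020.8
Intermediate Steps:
A(d, G) = -1 (A(d, G) = -7 + 6 = -1)
E(F) = -√F
K = -102 + 22*√7 (K = -(-22)*√7 - 1*102 = 22*√7 - 102 = -102 + 22*√7 ≈ -43.793)
-28981/20830 + 44642/K = -28981/20830 + 44642/(-102 + 22*√7)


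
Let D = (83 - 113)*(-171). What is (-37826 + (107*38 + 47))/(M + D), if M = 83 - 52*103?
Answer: 33713/143 ≈ 235.76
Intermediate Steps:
M = -5273 (M = 83 - 5356 = -5273)
D = 5130 (D = -30*(-171) = 5130)
(-37826 + (107*38 + 47))/(M + D) = (-37826 + (107*38 + 47))/(-5273 + 5130) = (-37826 + (4066 + 47))/(-143) = (-37826 + 4113)*(-1/143) = -33713*(-1/143) = 33713/143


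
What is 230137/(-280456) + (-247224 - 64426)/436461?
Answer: -187849937557/122408106216 ≈ -1.5346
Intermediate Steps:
230137/(-280456) + (-247224 - 64426)/436461 = 230137*(-1/280456) - 311650*1/436461 = -230137/280456 - 311650/436461 = -187849937557/122408106216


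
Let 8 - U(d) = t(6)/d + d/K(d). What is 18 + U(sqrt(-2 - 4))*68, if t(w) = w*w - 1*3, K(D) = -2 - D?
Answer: 2*(560*I + 689*sqrt(6))/(sqrt(6) - 2*I) ≈ 602.8 + 949.42*I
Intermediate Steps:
t(w) = -3 + w**2 (t(w) = w**2 - 3 = -3 + w**2)
U(d) = 8 - 33/d - d/(-2 - d) (U(d) = 8 - ((-3 + 6**2)/d + d/(-2 - d)) = 8 - ((-3 + 36)/d + d/(-2 - d)) = 8 - (33/d + d/(-2 - d)) = 8 + (-33/d - d/(-2 - d)) = 8 - 33/d - d/(-2 - d))
18 + U(sqrt(-2 - 4))*68 = 18 + ((-66 - 17*sqrt(-2 - 4) + 9*(sqrt(-2 - 4))**2)/((sqrt(-2 - 4))*(2 + sqrt(-2 - 4))))*68 = 18 + ((-66 - 17*I*sqrt(6) + 9*(sqrt(-6))**2)/((sqrt(-6))*(2 + sqrt(-6))))*68 = 18 + ((-66 - 17*I*sqrt(6) + 9*(I*sqrt(6))**2)/(((I*sqrt(6)))*(2 + I*sqrt(6))))*68 = 18 + ((-I*sqrt(6)/6)*(-66 - 17*I*sqrt(6) + 9*(-6))/(2 + I*sqrt(6)))*68 = 18 + ((-I*sqrt(6)/6)*(-66 - 17*I*sqrt(6) - 54)/(2 + I*sqrt(6)))*68 = 18 + ((-I*sqrt(6)/6)*(-120 - 17*I*sqrt(6))/(2 + I*sqrt(6)))*68 = 18 - I*sqrt(6)*(-120 - 17*I*sqrt(6))/(6*(2 + I*sqrt(6)))*68 = 18 - 34*I*sqrt(6)*(-120 - 17*I*sqrt(6))/(3*(2 + I*sqrt(6)))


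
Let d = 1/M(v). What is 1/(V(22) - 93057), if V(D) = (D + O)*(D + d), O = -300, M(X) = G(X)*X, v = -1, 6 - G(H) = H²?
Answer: -5/495587 ≈ -1.0089e-5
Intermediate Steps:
G(H) = 6 - H²
M(X) = X*(6 - X²) (M(X) = (6 - X²)*X = X*(6 - X²))
d = -⅕ (d = 1/(-(6 - 1*(-1)²)) = 1/(-(6 - 1*1)) = 1/(-(6 - 1)) = 1/(-1*5) = 1/(-5) = -⅕ ≈ -0.20000)
V(D) = (-300 + D)*(-⅕ + D) (V(D) = (D - 300)*(D - ⅕) = (-300 + D)*(-⅕ + D))
1/(V(22) - 93057) = 1/((60 + 22² - 1501/5*22) - 93057) = 1/((60 + 484 - 33022/5) - 93057) = 1/(-30302/5 - 93057) = 1/(-495587/5) = -5/495587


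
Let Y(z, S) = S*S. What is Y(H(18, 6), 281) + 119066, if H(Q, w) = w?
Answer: 198027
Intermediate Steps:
Y(z, S) = S²
Y(H(18, 6), 281) + 119066 = 281² + 119066 = 78961 + 119066 = 198027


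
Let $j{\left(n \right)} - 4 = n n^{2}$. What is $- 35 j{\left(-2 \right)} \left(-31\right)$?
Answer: $-4340$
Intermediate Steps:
$j{\left(n \right)} = 4 + n^{3}$ ($j{\left(n \right)} = 4 + n n^{2} = 4 + n^{3}$)
$- 35 j{\left(-2 \right)} \left(-31\right) = - 35 \left(4 + \left(-2\right)^{3}\right) \left(-31\right) = - 35 \left(4 - 8\right) \left(-31\right) = \left(-35\right) \left(-4\right) \left(-31\right) = 140 \left(-31\right) = -4340$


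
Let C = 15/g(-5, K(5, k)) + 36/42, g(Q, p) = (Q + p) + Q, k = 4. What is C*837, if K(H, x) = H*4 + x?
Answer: 22599/14 ≈ 1614.2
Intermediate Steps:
K(H, x) = x + 4*H (K(H, x) = 4*H + x = x + 4*H)
g(Q, p) = p + 2*Q
C = 27/14 (C = 15/((4 + 4*5) + 2*(-5)) + 36/42 = 15/((4 + 20) - 10) + 36*(1/42) = 15/(24 - 10) + 6/7 = 15/14 + 6/7 = 27/14 ≈ 1.9286)
C*837 = (27/14)*837 = 22599/14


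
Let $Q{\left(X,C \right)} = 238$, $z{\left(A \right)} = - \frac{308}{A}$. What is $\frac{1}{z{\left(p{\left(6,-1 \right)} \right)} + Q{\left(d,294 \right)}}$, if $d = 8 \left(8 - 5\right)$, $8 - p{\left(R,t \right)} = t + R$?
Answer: $\frac{3}{406} \approx 0.0073892$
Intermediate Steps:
$p{\left(R,t \right)} = 8 - R - t$ ($p{\left(R,t \right)} = 8 - \left(t + R\right) = 8 - \left(R + t\right) = 8 - R - t$)
$d = 24$ ($d = 8 \cdot 3 = 24$)
$\frac{1}{z{\left(p{\left(6,-1 \right)} \right)} + Q{\left(d,294 \right)}} = \frac{1}{- \frac{308}{8 - 6 - -1} + 238} = \frac{1}{- \frac{308}{8 - 6 + 1} + 238} = \frac{1}{- \frac{308}{3} + 238} = \frac{1}{\frac{406}{3}} = \frac{3}{406}$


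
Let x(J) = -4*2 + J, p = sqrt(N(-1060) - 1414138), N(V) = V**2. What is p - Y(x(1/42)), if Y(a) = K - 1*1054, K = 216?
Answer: 838 + 3*I*sqrt(32282) ≈ 838.0 + 539.02*I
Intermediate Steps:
p = 3*I*sqrt(32282) (p = sqrt((-1060)**2 - 1414138) = sqrt(1123600 - 1414138) = sqrt(-290538) = 3*I*sqrt(32282) ≈ 539.02*I)
x(J) = -8 + J
Y(a) = -838 (Y(a) = 216 - 1*1054 = 216 - 1054 = -838)
p - Y(x(1/42)) = 3*I*sqrt(32282) - 1*(-838) = 3*I*sqrt(32282) + 838 = 838 + 3*I*sqrt(32282)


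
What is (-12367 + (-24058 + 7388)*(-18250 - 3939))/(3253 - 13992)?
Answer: -369878263/10739 ≈ -34443.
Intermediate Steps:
(-12367 + (-24058 + 7388)*(-18250 - 3939))/(3253 - 13992) = (-12367 - 16670*(-22189))/(-10739) = (-12367 + 369890630)*(-1/10739) = 369878263*(-1/10739) = -369878263/10739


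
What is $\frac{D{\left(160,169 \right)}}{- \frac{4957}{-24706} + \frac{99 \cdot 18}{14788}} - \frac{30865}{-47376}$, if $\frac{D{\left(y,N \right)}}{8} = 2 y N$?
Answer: $\frac{234016872339406745}{173707372944} \approx 1.3472 \cdot 10^{6}$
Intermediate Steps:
$D{\left(y,N \right)} = 16 N y$ ($D{\left(y,N \right)} = 8 \cdot 2 y N = 8 \cdot 2 N y = 16 N y$)
$\frac{D{\left(160,169 \right)}}{- \frac{4957}{-24706} + \frac{99 \cdot 18}{14788}} - \frac{30865}{-47376} = \frac{16 \cdot 169 \cdot 160}{- \frac{4957}{-24706} + \frac{99 \cdot 18}{14788}} - \frac{30865}{-47376} = \frac{432640}{\left(-4957\right) \left(- \frac{1}{24706}\right) + 1782 \cdot \frac{1}{14788}} - - \frac{30865}{47376} = \frac{432640}{\frac{4957}{24706} + \frac{891}{7394}} + \frac{30865}{47376} = \frac{432640}{\frac{14666276}{45669041}} + \frac{30865}{47376} = 432640 \cdot \frac{45669041}{14666276} + \frac{30865}{47376} = \frac{4939563474560}{3666569} + \frac{30865}{47376} = \frac{234016872339406745}{173707372944}$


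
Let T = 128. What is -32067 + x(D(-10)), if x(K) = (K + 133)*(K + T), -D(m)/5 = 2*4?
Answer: -23883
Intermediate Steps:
D(m) = -40 (D(m) = -10*4 = -5*8 = -40)
x(K) = (128 + K)*(133 + K) (x(K) = (K + 133)*(K + 128) = (133 + K)*(128 + K) = (128 + K)*(133 + K))
-32067 + x(D(-10)) = -32067 + (17024 + (-40)² + 261*(-40)) = -32067 + (17024 + 1600 - 10440) = -32067 + 8184 = -23883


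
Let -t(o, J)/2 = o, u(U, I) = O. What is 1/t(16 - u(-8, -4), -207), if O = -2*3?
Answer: -1/44 ≈ -0.022727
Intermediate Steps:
O = -6
u(U, I) = -6
t(o, J) = -2*o
1/t(16 - u(-8, -4), -207) = 1/(-2*(16 - 1*(-6))) = 1/(-2*(16 + 6)) = 1/(-2*22) = 1/(-44) = -1/44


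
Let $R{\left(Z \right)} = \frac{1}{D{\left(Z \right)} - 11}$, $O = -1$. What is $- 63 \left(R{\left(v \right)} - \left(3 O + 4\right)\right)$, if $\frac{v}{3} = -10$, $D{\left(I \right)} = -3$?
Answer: $\frac{135}{2} \approx 67.5$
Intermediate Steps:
$v = -30$ ($v = 3 \left(-10\right) = -30$)
$R{\left(Z \right)} = - \frac{1}{14}$ ($R{\left(Z \right)} = \frac{1}{-3 - 11} = \frac{1}{-14} = - \frac{1}{14}$)
$- 63 \left(R{\left(v \right)} - \left(3 O + 4\right)\right) = - 63 \left(- \frac{1}{14} - \left(3 \left(-1\right) + 4\right)\right) = - 63 \left(- \frac{1}{14} - \left(-3 + 4\right)\right) = - 63 \left(- \frac{1}{14} - 1\right) = \left(-63\right) \left(- \frac{15}{14}\right) = \frac{135}{2}$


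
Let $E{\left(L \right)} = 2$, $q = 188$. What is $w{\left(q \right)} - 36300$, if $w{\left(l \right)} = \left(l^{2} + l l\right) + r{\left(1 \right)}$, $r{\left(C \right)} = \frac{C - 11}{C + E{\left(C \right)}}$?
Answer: $\frac{103154}{3} \approx 34385.0$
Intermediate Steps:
$r{\left(C \right)} = \frac{-11 + C}{2 + C}$ ($r{\left(C \right)} = \frac{C - 11}{C + 2} = \frac{-11 + C}{2 + C}$)
$w{\left(l \right)} = - \frac{10}{3} + 2 l^{2}$ ($w{\left(l \right)} = \left(l^{2} + l l\right) + \frac{-11 + 1}{2 + 1} = \left(l^{2} + l^{2}\right) + \frac{1}{3} \left(-10\right) = 2 l^{2} + \frac{1}{3} \left(-10\right) = 2 l^{2} - \frac{10}{3} = - \frac{10}{3} + 2 l^{2}$)
$w{\left(q \right)} - 36300 = \left(- \frac{10}{3} + 2 \cdot 188^{2}\right) - 36300 = \left(- \frac{10}{3} + 2 \cdot 35344\right) - 36300 = \left(- \frac{10}{3} + 70688\right) - 36300 = \frac{212054}{3} - 36300 = \frac{103154}{3}$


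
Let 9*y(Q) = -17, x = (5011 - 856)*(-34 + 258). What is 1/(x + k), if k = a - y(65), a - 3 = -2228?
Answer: 9/8356472 ≈ 1.0770e-6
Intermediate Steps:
x = 930720 (x = 4155*224 = 930720)
y(Q) = -17/9 (y(Q) = (⅑)*(-17) = -17/9)
a = -2225 (a = 3 - 2228 = -2225)
k = -20008/9 (k = -2225 - 1*(-17/9) = -2225 + 17/9 = -20008/9 ≈ -2223.1)
1/(x + k) = 1/(930720 - 20008/9) = 1/(8356472/9) = 9/8356472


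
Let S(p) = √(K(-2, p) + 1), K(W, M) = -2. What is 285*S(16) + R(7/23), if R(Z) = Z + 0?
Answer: 7/23 + 285*I ≈ 0.30435 + 285.0*I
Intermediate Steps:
R(Z) = Z
S(p) = I (S(p) = √(-2 + 1) = √(-1) = I)
285*S(16) + R(7/23) = 285*I + 7/23 = 7/23 + 285*I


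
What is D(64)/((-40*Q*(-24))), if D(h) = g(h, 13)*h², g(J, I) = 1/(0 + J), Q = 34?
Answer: 1/510 ≈ 0.0019608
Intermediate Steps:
g(J, I) = 1/J
D(h) = h (D(h) = h²/h = h)
D(64)/((-40*Q*(-24))) = 64/((-40*34*(-24))) = 64/((-1360*(-24))) = 64/32640 = 64*(1/32640) = 1/510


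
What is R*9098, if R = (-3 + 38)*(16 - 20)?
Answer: -1273720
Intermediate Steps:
R = -140 (R = 35*(-4) = -140)
R*9098 = -140*9098 = -1273720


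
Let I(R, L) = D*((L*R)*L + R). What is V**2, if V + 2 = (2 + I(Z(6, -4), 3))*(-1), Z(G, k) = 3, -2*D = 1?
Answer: 121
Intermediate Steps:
D = -1/2 (D = -1/2*1 = -1/2 ≈ -0.50000)
I(R, L) = -R/2 - R*L**2/2 (I(R, L) = -((L*R)*L + R)/2 = -(R*L**2 + R)/2 = -(R + R*L**2)/2 = -R/2 - R*L**2/2)
V = 11 (V = -2 + (2 - 1/2*3*(1 + 3**2))*(-1) = -2 + (2 - 1/2*3*(1 + 9))*(-1) = -2 + (2 - 1/2*3*10)*(-1) = -2 + (2 - 15)*(-1) = -2 - 13*(-1) = -2 + 13 = 11)
V**2 = 11**2 = 121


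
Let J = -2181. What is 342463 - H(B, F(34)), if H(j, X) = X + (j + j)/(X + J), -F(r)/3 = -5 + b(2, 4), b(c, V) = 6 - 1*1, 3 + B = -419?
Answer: 746910959/2181 ≈ 3.4246e+5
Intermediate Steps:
B = -422 (B = -3 - 419 = -422)
b(c, V) = 5 (b(c, V) = 6 - 1 = 5)
F(r) = 0 (F(r) = -3*(-5 + 5) = -3*0 = 0)
H(j, X) = X + 2*j/(-2181 + X) (H(j, X) = X + (j + j)/(X - 2181) = X + (2*j)/(-2181 + X) = X + 2*j/(-2181 + X))
342463 - H(B, F(34)) = 342463 - (0² - 2181*0 + 2*(-422))/(-2181 + 0) = 342463 - (0 + 0 - 844)/(-2181) = 342463 - (-1)*(-844)/2181 = 342463 - 1*844/2181 = 342463 - 844/2181 = 746910959/2181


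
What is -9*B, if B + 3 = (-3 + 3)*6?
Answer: 27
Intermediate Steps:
B = -3 (B = -3 + (-3 + 3)*6 = -3 + 0*6 = -3 + 0 = -3)
-9*B = -9*(-3) = 27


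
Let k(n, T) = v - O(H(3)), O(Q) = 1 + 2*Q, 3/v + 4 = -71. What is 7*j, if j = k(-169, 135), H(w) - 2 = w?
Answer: -1932/25 ≈ -77.280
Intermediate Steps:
v = -1/25 (v = 3/(-4 - 71) = 3/(-75) = 3*(-1/75) = -1/25 ≈ -0.040000)
H(w) = 2 + w
k(n, T) = -276/25 (k(n, T) = -1/25 - (1 + 2*(2 + 3)) = -1/25 - (1 + 2*5) = -1/25 - (1 + 10) = -1/25 - 1*11 = -1/25 - 11 = -276/25)
j = -276/25 ≈ -11.040
7*j = 7*(-276/25) = -1932/25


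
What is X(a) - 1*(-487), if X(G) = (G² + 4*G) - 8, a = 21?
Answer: 1004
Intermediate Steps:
X(G) = -8 + G² + 4*G
X(a) - 1*(-487) = (-8 + 21² + 4*21) - 1*(-487) = (-8 + 441 + 84) + 487 = 517 + 487 = 1004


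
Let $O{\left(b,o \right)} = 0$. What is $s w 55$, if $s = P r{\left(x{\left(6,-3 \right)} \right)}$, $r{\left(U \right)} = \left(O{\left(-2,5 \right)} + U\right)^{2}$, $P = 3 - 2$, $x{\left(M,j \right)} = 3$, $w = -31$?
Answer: $-15345$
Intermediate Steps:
$P = 1$ ($P = 3 - 2 = 1$)
$r{\left(U \right)} = U^{2}$ ($r{\left(U \right)} = \left(0 + U\right)^{2} = U^{2}$)
$s = 9$ ($s = 1 \cdot 3^{2} = 1 \cdot 9 = 9$)
$s w 55 = 9 \left(-31\right) 55 = \left(-279\right) 55 = -15345$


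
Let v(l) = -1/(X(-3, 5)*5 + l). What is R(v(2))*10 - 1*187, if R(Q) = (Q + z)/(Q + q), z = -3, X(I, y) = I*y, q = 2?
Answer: -29669/147 ≈ -201.83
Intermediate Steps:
v(l) = -1/(-75 + l) (v(l) = -1/(-3*5*5 + l) = -1/(-15*5 + l) = -1/(-75 + l))
R(Q) = (-3 + Q)/(2 + Q) (R(Q) = (Q - 3)/(Q + 2) = (-3 + Q)/(2 + Q))
R(v(2))*10 - 1*187 = ((-3 - 1/(-75 + 2))/(2 - 1/(-75 + 2)))*10 - 1*187 = ((-3 - 1/(-73))/(2 - 1/(-73)))*10 - 187 = ((-3 - 1*(-1/73))/(2 - 1*(-1/73)))*10 - 187 = ((-3 + 1/73)/(2 + 1/73))*10 - 187 = (-218/73/(147/73))*10 - 187 = ((73/147)*(-218/73))*10 - 187 = -218/147*10 - 187 = -2180/147 - 187 = -29669/147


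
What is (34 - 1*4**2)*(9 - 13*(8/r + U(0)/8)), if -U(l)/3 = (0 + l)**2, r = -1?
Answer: 2034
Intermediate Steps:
U(l) = -3*l**2 (U(l) = -3*(0 + l)**2 = -3*l**2)
(34 - 1*4**2)*(9 - 13*(8/r + U(0)/8)) = (34 - 1*4**2)*(9 - 13*(8/(-1) - 3*0**2/8)) = (34 - 1*16)*(9 - 13*(8*(-1) - 3*0*(1/8))) = (34 - 16)*(9 - 13*(-8 + 0*(1/8))) = 18*(9 - 13*(-8 + 0)) = 18*(9 - 13*(-8)) = 18*(9 + 104) = 18*113 = 2034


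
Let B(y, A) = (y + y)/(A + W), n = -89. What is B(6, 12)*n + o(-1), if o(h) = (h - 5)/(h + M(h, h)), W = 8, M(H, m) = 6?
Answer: -273/5 ≈ -54.600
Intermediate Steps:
o(h) = (-5 + h)/(6 + h) (o(h) = (h - 5)/(h + 6) = (-5 + h)/(6 + h))
B(y, A) = 2*y/(8 + A) (B(y, A) = (y + y)/(A + 8) = (2*y)/(8 + A) = 2*y/(8 + A))
B(6, 12)*n + o(-1) = (2*6/(8 + 12))*(-89) + (-5 - 1)/(6 - 1) = (2*6/20)*(-89) - 6/5 = (2*6*(1/20))*(-89) + (⅕)*(-6) = (⅗)*(-89) - 6/5 = -267/5 - 6/5 = -273/5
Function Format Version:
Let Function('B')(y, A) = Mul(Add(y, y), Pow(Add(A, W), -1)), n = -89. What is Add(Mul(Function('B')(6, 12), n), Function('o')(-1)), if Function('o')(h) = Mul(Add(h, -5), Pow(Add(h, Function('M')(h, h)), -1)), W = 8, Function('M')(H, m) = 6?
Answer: Rational(-273, 5) ≈ -54.600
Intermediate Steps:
Function('o')(h) = Mul(Pow(Add(6, h), -1), Add(-5, h)) (Function('o')(h) = Mul(Add(h, -5), Pow(Add(h, 6), -1)) = Mul(Add(-5, h), Pow(Add(6, h), -1)) = Mul(Pow(Add(6, h), -1), Add(-5, h)))
Function('B')(y, A) = Mul(2, y, Pow(Add(8, A), -1)) (Function('B')(y, A) = Mul(Add(y, y), Pow(Add(A, 8), -1)) = Mul(Mul(2, y), Pow(Add(8, A), -1)) = Mul(2, y, Pow(Add(8, A), -1)))
Add(Mul(Function('B')(6, 12), n), Function('o')(-1)) = Add(Mul(Mul(2, 6, Pow(Add(8, 12), -1)), -89), Mul(Pow(Add(6, -1), -1), Add(-5, -1))) = Add(Mul(Mul(2, 6, Pow(20, -1)), -89), Mul(Pow(5, -1), -6)) = Add(Mul(Mul(2, 6, Rational(1, 20)), -89), Mul(Rational(1, 5), -6)) = Add(Mul(Rational(3, 5), -89), Rational(-6, 5)) = Add(Rational(-267, 5), Rational(-6, 5)) = Rational(-273, 5)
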